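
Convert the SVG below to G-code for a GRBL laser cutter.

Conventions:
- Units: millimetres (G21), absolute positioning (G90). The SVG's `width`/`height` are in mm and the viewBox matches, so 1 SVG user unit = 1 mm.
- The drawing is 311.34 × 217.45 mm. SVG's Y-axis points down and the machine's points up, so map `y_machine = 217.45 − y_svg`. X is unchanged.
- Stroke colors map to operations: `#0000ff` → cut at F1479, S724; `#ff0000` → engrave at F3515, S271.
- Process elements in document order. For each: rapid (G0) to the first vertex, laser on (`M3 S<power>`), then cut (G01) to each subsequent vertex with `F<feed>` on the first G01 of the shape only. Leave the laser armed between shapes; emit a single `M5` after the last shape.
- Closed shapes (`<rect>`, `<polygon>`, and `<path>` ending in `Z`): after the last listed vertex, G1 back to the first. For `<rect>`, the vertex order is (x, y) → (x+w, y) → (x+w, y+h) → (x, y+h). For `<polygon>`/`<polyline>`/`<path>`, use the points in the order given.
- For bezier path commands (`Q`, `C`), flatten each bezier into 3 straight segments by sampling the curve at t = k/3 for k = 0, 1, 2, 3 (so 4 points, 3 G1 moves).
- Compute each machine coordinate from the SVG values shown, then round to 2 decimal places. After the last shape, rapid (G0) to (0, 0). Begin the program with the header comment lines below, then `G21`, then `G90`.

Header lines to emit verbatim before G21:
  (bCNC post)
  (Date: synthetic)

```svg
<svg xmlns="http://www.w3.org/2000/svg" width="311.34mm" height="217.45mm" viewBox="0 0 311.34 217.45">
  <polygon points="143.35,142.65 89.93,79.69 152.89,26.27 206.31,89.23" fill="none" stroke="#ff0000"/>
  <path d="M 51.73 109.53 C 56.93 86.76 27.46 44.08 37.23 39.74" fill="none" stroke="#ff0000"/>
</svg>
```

(bCNC post)
(Date: synthetic)
G21
G90
G0 X143.35 Y74.80
M3 S271
G01 X89.93 Y137.76 F3515
G01 X152.89 Y191.18
G01 X206.31 Y128.22
G01 X143.35 Y74.80
G0 X51.73 Y107.92
M3 S271
G01 X48.11 Y135.17 F3515
G01 X37.80 Y162.75
G01 X37.23 Y177.71
M5
G0 X0.00 Y0.00

viewBox `0 0 311.34 217.45` with mm width/height → 1 unit = 1 mm. Flip: y_m = 217.45 − y_svg.

**Shape 1** — `<polygon>` regular polygon, stroke `#ff0000` → engrave (S271, F3515). Machine vertices: (143.35,74.80) → (89.93,137.76) → (152.89,191.18) → (206.31,128.22) → (143.35,74.80). Closed: final G1 returns to the first vertex.

**Shape 2** — `<path>` cubic bezier, stroke `#ff0000` → engrave (S271, F3515). Control points (SVG): P0=(51.73,109.53), P1=(56.93,86.76), P2=(27.46,44.08), P3=(37.23,39.74); sampled at t=k/3. Machine vertices: (51.73,107.92) → (48.11,135.17) → (37.80,162.75) → (37.23,177.71). Open path.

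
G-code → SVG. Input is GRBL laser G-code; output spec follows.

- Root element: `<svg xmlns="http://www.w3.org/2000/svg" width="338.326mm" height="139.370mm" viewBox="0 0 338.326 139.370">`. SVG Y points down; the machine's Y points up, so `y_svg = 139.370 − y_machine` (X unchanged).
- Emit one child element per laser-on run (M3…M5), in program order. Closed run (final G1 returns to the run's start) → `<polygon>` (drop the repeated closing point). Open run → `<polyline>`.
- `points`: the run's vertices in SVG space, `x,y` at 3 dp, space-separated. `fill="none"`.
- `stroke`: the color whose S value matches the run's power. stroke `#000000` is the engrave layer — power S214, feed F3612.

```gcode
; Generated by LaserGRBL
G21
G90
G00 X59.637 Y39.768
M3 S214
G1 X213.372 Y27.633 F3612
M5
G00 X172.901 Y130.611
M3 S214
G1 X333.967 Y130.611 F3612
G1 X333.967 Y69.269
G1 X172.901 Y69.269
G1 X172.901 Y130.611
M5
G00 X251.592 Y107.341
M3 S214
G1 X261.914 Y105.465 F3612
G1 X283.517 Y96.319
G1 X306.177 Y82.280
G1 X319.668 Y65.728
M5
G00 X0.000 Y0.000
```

<svg xmlns="http://www.w3.org/2000/svg" width="338.326mm" height="139.370mm" viewBox="0 0 338.326 139.370">
  <polyline points="59.637,99.602 213.372,111.737" fill="none" stroke="#000000"/>
  <polygon points="172.901,8.759 333.967,8.759 333.967,70.101 172.901,70.101" fill="none" stroke="#000000"/>
  <polyline points="251.592,32.029 261.914,33.905 283.517,43.051 306.177,57.090 319.668,73.642" fill="none" stroke="#000000"/>
</svg>

Each laser-on run becomes one SVG element. Flip Y back into SVG space with y_svg = 139.370 − y_machine. Every run uses S214, so all elements get stroke `#000000` (engrave).

Run 1: The run is open, so emit a `<polyline>` with points (Y-flipped): 59.637,99.602 213.372,111.737.

Run 2: The run returns to its start, so emit a `<polygon>` with points (Y-flipped): 172.901,8.759 333.967,8.759 333.967,70.101 172.901,70.101.

Run 3: The run is open, so emit a `<polyline>` with points (Y-flipped): 251.592,32.029 261.914,33.905 283.517,43.051 306.177,57.090 319.668,73.642.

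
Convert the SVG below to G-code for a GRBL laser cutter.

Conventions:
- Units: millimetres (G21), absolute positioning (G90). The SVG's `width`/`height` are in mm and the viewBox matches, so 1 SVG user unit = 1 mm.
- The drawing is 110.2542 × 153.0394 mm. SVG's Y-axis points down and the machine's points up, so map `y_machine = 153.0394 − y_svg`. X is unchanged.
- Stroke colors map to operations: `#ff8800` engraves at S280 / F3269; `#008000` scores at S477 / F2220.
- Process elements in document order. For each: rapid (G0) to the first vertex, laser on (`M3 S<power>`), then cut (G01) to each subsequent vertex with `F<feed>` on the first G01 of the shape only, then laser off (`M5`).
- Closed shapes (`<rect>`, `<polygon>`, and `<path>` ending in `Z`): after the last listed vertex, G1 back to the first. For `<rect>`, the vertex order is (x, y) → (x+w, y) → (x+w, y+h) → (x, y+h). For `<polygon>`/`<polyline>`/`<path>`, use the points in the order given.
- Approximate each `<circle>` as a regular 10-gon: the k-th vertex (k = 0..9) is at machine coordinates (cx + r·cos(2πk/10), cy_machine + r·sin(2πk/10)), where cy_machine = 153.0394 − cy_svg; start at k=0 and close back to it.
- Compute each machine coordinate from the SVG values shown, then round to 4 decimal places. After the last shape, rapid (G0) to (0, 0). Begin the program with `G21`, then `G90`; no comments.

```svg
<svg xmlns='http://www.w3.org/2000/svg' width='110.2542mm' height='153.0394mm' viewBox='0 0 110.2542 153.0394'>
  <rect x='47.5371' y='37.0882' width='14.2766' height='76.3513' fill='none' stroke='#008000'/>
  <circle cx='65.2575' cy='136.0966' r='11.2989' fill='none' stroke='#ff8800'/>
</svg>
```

G21
G90
G0 X47.5371 Y115.9512
M3 S477
G01 X61.8137 Y115.9512 F2220
G01 X61.8137 Y39.5999
G01 X47.5371 Y39.5999
G01 X47.5371 Y115.9512
M5
G0 X76.5564 Y16.9428
M3 S280
G01 X74.3985 Y23.5841 F3269
G01 X68.7491 Y27.6887
G01 X61.7659 Y27.6887
G01 X56.1165 Y23.5841
G01 X53.9586 Y16.9428
G01 X56.1165 Y10.3015
G01 X61.7659 Y6.1969
G01 X68.7491 Y6.1969
G01 X74.3985 Y10.3015
G01 X76.5564 Y16.9428
M5
G0 X0.0000 Y0.0000

1 u = 1 mm; y_m = 153.0394 − y.

[1] `<rect>` rectangle, #008000→score S477 F2220: (47.5371,115.9512) → (61.8137,115.9512) → (61.8137,39.5999) → (47.5371,39.5999) → (47.5371,115.9512) (closed)

[2] `<circle>` circle, #ff8800→engrave S280 F3269: (76.5564,16.9428) → (74.3985,23.5841) → (68.7491,27.6887) → (61.7659,27.6887) → (56.1165,23.5841) → (53.9586,16.9428) → (56.1165,10.3015) → (61.7659,6.1969) → (68.7491,6.1969) → (74.3985,10.3015) → (76.5564,16.9428) (closed)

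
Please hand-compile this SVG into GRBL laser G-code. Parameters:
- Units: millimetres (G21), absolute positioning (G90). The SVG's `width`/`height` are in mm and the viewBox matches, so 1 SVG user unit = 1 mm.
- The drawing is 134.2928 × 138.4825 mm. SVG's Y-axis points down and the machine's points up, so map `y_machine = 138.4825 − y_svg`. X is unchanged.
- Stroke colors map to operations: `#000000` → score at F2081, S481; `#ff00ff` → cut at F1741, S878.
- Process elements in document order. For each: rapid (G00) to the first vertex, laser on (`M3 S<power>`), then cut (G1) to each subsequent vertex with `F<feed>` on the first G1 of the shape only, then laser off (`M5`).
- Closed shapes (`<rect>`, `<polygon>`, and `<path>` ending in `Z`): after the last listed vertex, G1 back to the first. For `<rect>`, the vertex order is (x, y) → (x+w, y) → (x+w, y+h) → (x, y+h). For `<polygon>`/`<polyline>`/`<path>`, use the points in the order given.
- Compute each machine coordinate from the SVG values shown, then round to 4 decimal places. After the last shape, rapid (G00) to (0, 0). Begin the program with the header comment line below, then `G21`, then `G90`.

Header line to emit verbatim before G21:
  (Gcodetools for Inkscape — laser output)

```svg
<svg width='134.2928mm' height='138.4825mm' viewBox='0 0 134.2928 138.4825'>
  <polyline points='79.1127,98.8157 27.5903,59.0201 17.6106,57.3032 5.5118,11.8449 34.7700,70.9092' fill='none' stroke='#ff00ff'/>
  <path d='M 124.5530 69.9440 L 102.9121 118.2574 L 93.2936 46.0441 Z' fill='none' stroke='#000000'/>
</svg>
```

(Gcodetools for Inkscape — laser output)
G21
G90
G00 X79.1127 Y39.6668
M3 S878
G1 X27.5903 Y79.4624 F1741
G1 X17.6106 Y81.1793
G1 X5.5118 Y126.6376
G1 X34.7700 Y67.5733
M5
G00 X124.5530 Y68.5385
M3 S481
G1 X102.9121 Y20.2251 F2081
G1 X93.2936 Y92.4384
G1 X124.5530 Y68.5385
M5
G00 X0.0000 Y0.0000

1 u = 1 mm; y_m = 138.4825 − y.

[1] `<polyline>` open polyline, #ff00ff→cut S878 F1741: (79.1127,39.6668) → (27.5903,79.4624) → (17.6106,81.1793) → (5.5118,126.6376) → (34.7700,67.5733)

[2] `<path>` closed polygon, #000000→score S481 F2081: (124.5530,68.5385) → (102.9121,20.2251) → (93.2936,92.4384) → (124.5530,68.5385) (closed)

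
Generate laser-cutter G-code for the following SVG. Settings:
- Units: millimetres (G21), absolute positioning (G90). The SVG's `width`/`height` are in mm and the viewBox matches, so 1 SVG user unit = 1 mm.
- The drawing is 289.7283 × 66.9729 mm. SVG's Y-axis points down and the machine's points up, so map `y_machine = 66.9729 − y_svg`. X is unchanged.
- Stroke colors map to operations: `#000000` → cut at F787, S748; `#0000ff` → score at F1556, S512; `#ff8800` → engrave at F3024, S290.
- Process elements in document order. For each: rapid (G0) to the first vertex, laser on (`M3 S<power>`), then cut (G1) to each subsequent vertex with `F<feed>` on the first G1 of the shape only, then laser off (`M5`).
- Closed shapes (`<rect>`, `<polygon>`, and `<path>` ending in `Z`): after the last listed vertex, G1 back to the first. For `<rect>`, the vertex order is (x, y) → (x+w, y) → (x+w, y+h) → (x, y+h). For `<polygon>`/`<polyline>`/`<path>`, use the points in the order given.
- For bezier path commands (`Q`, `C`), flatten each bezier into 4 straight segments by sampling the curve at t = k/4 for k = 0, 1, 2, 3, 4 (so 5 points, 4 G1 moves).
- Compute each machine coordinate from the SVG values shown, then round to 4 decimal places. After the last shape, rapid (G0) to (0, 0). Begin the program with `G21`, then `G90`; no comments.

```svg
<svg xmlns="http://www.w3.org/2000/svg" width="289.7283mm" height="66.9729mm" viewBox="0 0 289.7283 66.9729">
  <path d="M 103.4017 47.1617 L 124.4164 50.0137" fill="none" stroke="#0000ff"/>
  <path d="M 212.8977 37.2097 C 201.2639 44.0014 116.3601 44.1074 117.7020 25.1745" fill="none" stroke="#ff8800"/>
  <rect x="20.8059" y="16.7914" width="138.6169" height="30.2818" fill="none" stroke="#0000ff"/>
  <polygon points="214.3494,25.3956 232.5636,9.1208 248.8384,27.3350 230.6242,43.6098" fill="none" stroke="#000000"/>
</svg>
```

1 u = 1 mm; y_m = 66.9729 − y.

[1] `<path>` line segment, #0000ff→score S512 F1556: (103.4017,19.8112) → (124.4164,16.9592)

[2] `<path>` cubic bezier, #ff8800→engrave S290 F3024: (212.8977,29.7632) → (192.9267,26.1160) → (160.4340,26.1341) → (130.3742,30.9755) → (117.7020,41.7984)

[3] `<rect>` rectangle, #0000ff→score S512 F1556: (20.8059,50.1815) → (159.4228,50.1815) → (159.4228,19.8997) → (20.8059,19.8997) → (20.8059,50.1815) (closed)

[4] `<polygon>` regular polygon, #000000→cut S748 F787: (214.3494,41.5773) → (232.5636,57.8521) → (248.8384,39.6379) → (230.6242,23.3631) → (214.3494,41.5773) (closed)

G21
G90
G0 X103.4017 Y19.8112
M3 S512
G1 X124.4164 Y16.9592 F1556
M5
G0 X212.8977 Y29.7632
M3 S290
G1 X192.9267 Y26.1160 F3024
G1 X160.4340 Y26.1341
G1 X130.3742 Y30.9755
G1 X117.7020 Y41.7984
M5
G0 X20.8059 Y50.1815
M3 S512
G1 X159.4228 Y50.1815 F1556
G1 X159.4228 Y19.8997
G1 X20.8059 Y19.8997
G1 X20.8059 Y50.1815
M5
G0 X214.3494 Y41.5773
M3 S748
G1 X232.5636 Y57.8521 F787
G1 X248.8384 Y39.6379
G1 X230.6242 Y23.3631
G1 X214.3494 Y41.5773
M5
G0 X0.0000 Y0.0000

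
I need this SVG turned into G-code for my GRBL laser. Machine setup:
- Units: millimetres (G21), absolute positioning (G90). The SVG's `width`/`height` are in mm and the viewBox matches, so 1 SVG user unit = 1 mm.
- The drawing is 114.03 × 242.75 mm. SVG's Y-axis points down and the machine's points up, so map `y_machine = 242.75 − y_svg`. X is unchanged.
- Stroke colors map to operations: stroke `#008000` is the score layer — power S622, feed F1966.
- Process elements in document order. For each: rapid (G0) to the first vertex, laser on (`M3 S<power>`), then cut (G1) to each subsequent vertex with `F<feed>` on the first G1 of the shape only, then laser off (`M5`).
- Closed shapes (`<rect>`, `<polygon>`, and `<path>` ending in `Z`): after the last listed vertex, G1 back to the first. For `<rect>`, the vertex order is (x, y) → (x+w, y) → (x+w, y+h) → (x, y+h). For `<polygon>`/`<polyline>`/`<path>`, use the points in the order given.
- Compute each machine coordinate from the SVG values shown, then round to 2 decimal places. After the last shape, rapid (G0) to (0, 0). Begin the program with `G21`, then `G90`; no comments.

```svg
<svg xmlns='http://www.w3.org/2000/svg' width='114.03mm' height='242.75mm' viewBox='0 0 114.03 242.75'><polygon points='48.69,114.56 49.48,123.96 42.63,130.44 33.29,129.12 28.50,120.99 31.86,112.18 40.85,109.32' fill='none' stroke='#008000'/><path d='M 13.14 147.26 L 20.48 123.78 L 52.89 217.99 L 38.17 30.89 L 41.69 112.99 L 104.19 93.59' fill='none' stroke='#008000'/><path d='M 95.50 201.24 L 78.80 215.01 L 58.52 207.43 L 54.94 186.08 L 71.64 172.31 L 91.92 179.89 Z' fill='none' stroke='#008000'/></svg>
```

viewBox `0 0 114.03 242.75` with mm width/height → 1 unit = 1 mm. Flip: y_m = 242.75 − y_svg.

**Shape 1** — `<polygon>` regular polygon, stroke `#008000` → score (S622, F1966). Machine vertices: (48.69,128.19) → (49.48,118.79) → (42.63,112.31) → (33.29,113.63) → (28.50,121.76) → (31.86,130.57) → (40.85,133.43) → (48.69,128.19). Closed: final G1 returns to the first vertex.

**Shape 2** — `<path>` open polyline, stroke `#008000` → score (S622, F1966). Machine vertices: (13.14,95.49) → (20.48,118.97) → (52.89,24.76) → (38.17,211.86) → (41.69,129.76) → (104.19,149.16). Open path.

**Shape 3** — `<path>` regular polygon, stroke `#008000` → score (S622, F1966). Machine vertices: (95.50,41.51) → (78.80,27.74) → (58.52,35.32) → (54.94,56.67) → (71.64,70.44) → (91.92,62.86) → (95.50,41.51). Closed: final G1 returns to the first vertex.

G21
G90
G0 X48.69 Y128.19
M3 S622
G1 X49.48 Y118.79 F1966
G1 X42.63 Y112.31
G1 X33.29 Y113.63
G1 X28.50 Y121.76
G1 X31.86 Y130.57
G1 X40.85 Y133.43
G1 X48.69 Y128.19
M5
G0 X13.14 Y95.49
M3 S622
G1 X20.48 Y118.97 F1966
G1 X52.89 Y24.76
G1 X38.17 Y211.86
G1 X41.69 Y129.76
G1 X104.19 Y149.16
M5
G0 X95.50 Y41.51
M3 S622
G1 X78.80 Y27.74 F1966
G1 X58.52 Y35.32
G1 X54.94 Y56.67
G1 X71.64 Y70.44
G1 X91.92 Y62.86
G1 X95.50 Y41.51
M5
G0 X0.00 Y0.00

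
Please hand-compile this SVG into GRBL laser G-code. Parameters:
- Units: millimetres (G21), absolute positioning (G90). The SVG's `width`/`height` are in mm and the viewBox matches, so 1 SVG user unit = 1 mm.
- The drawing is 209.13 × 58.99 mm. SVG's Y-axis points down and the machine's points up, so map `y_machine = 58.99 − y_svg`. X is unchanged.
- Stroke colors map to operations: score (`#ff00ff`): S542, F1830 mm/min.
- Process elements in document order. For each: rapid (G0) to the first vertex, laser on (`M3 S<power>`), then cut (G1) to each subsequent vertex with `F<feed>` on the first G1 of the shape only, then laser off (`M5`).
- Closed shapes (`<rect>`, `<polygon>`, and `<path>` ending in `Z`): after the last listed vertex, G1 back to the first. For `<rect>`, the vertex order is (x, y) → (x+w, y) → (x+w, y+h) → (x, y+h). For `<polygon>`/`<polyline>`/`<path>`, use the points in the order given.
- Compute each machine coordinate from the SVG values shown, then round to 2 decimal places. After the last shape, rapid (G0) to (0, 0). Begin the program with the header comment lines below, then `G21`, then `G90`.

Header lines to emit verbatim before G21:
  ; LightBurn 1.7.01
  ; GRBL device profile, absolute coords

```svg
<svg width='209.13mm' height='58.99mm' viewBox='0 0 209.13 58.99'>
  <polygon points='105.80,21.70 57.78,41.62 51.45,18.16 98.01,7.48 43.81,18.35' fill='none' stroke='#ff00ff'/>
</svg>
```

1 u = 1 mm; y_m = 58.99 − y.

[1] `<polygon>` closed polygon, #ff00ff→score S542 F1830: (105.80,37.29) → (57.78,17.37) → (51.45,40.83) → (98.01,51.51) → (43.81,40.64) → (105.80,37.29) (closed)

; LightBurn 1.7.01
; GRBL device profile, absolute coords
G21
G90
G0 X105.80 Y37.29
M3 S542
G1 X57.78 Y17.37 F1830
G1 X51.45 Y40.83
G1 X98.01 Y51.51
G1 X43.81 Y40.64
G1 X105.80 Y37.29
M5
G0 X0.00 Y0.00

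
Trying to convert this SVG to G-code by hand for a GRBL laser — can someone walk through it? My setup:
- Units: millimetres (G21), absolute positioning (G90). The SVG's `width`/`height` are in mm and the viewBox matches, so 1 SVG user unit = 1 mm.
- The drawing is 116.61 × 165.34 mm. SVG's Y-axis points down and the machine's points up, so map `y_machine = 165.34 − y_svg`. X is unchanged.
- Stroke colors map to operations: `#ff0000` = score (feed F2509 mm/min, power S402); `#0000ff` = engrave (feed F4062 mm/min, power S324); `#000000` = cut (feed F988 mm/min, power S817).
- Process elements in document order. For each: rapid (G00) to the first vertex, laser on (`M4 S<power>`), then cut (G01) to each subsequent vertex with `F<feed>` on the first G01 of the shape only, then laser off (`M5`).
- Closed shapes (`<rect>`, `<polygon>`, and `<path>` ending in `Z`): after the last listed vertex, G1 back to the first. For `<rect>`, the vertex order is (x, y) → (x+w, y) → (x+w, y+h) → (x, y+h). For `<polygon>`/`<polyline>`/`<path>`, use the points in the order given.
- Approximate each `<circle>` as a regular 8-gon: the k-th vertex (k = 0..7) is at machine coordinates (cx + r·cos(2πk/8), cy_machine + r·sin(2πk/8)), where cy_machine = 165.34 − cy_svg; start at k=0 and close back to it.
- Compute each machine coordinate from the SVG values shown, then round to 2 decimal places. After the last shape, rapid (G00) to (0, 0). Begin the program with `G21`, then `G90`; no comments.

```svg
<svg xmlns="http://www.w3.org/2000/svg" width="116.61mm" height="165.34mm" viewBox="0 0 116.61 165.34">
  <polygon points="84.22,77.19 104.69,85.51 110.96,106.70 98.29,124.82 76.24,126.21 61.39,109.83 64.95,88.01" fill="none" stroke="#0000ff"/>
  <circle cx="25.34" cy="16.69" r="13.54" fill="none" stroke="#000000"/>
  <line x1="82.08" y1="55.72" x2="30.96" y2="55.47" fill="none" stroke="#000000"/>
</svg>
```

viewBox `0 0 116.61 165.34` with mm width/height → 1 unit = 1 mm. Flip: y_m = 165.34 − y_svg.

**Shape 1** — `<polygon>` regular polygon, stroke `#0000ff` → engrave (S324, F4062). Machine vertices: (84.22,88.15) → (104.69,79.83) → (110.96,58.64) → (98.29,40.52) → (76.24,39.13) → (61.39,55.51) → (64.95,77.33) → (84.22,88.15). Closed: final G1 returns to the first vertex.

**Shape 2** — `<circle>` circle, stroke `#000000` → cut (S817, F988). Machine vertices: (38.88,148.65) → (34.91,158.22) → (25.34,162.19) → (15.77,158.22) → (11.80,148.65) → (15.77,139.08) → (25.34,135.11) → (34.91,139.08) → (38.88,148.65). Closed: final G1 returns to the first vertex.

**Shape 3** — `<line>` line segment, stroke `#000000` → cut (S817, F988). Machine vertices: (82.08,109.62) → (30.96,109.87). Open path.

G21
G90
G00 X84.22 Y88.15
M4 S324
G01 X104.69 Y79.83 F4062
G01 X110.96 Y58.64
G01 X98.29 Y40.52
G01 X76.24 Y39.13
G01 X61.39 Y55.51
G01 X64.95 Y77.33
G01 X84.22 Y88.15
M5
G00 X38.88 Y148.65
M4 S817
G01 X34.91 Y158.22 F988
G01 X25.34 Y162.19
G01 X15.77 Y158.22
G01 X11.80 Y148.65
G01 X15.77 Y139.08
G01 X25.34 Y135.11
G01 X34.91 Y139.08
G01 X38.88 Y148.65
M5
G00 X82.08 Y109.62
M4 S817
G01 X30.96 Y109.87 F988
M5
G00 X0.00 Y0.00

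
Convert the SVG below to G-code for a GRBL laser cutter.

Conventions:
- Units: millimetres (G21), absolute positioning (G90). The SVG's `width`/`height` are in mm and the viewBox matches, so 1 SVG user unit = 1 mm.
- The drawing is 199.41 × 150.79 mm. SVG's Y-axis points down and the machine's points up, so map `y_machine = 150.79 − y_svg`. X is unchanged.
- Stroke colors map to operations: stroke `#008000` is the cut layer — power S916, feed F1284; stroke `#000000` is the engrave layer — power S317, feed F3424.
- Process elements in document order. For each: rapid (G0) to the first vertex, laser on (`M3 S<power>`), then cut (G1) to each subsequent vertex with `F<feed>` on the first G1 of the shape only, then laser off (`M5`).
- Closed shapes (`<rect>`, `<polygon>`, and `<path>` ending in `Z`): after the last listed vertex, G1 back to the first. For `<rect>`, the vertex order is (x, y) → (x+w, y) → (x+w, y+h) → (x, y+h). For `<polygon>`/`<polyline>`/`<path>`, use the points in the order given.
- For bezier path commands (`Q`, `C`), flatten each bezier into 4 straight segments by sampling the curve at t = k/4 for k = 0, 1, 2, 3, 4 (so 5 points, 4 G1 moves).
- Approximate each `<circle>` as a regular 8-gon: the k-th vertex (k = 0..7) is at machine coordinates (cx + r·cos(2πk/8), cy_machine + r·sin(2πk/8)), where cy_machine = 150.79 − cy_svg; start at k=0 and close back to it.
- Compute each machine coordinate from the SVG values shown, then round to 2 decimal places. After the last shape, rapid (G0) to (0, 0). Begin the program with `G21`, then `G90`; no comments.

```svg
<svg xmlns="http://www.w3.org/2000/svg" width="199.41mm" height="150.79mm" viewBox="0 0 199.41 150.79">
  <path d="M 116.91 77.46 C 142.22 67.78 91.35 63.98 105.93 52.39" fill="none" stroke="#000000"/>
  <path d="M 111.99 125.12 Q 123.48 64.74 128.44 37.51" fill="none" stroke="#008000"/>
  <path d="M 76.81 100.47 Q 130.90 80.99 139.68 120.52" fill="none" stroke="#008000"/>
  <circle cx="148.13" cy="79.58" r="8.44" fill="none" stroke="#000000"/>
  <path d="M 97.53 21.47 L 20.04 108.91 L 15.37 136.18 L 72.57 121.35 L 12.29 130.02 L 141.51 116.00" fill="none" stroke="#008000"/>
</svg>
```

G21
G90
G0 X116.91 Y73.33
M3 S317
G1 X123.82 Y79.70 F3424
G1 X115.44 Y85.15
G1 X105.05 Y90.95
G1 X105.93 Y98.40
M5
G0 X111.99 Y25.67
M3 S916
G1 X117.33 Y53.79 F1284
G1 X121.85 Y77.76
G1 X125.55 Y97.59
G1 X128.44 Y113.28
M5
G0 X76.81 Y50.32
M3 S916
G1 X101.02 Y56.37 F1284
G1 X119.57 Y55.05
G1 X132.46 Y46.35
G1 X139.68 Y30.27
M5
G0 X156.57 Y71.21
M3 S317
G1 X154.10 Y77.18 F3424
G1 X148.13 Y79.65
G1 X142.16 Y77.18
G1 X139.69 Y71.21
G1 X142.16 Y65.24
G1 X148.13 Y62.77
G1 X154.10 Y65.24
G1 X156.57 Y71.21
M5
G0 X97.53 Y129.32
M3 S916
G1 X20.04 Y41.88 F1284
G1 X15.37 Y14.61
G1 X72.57 Y29.44
G1 X12.29 Y20.77
G1 X141.51 Y34.79
M5
G0 X0.00 Y0.00

viewBox `0 0 199.41 150.79` with mm width/height → 1 unit = 1 mm. Flip: y_m = 150.79 − y_svg.

**Shape 1** — `<path>` cubic bezier, stroke `#000000` → engrave (S317, F3424). Control points (SVG): P0=(116.91,77.46), P1=(142.22,67.78), P2=(91.35,63.98), P3=(105.93,52.39); sampled at t=k/4. Machine vertices: (116.91,73.33) → (123.82,79.70) → (115.44,85.15) → (105.05,90.95) → (105.93,98.40). Open path.

**Shape 2** — `<path>` quadratic bezier, stroke `#008000` → cut (S916, F1284). Control points (SVG): P0=(111.99,125.12), P1=(123.48,64.74), P2=(128.44,37.51); sampled at t=k/4. Machine vertices: (111.99,25.67) → (117.33,53.79) → (121.85,77.76) → (125.55,97.59) → (128.44,113.28). Open path.

**Shape 3** — `<path>` quadratic bezier, stroke `#008000` → cut (S916, F1284). Control points (SVG): P0=(76.81,100.47), P1=(130.90,80.99), P2=(139.68,120.52); sampled at t=k/4. Machine vertices: (76.81,50.32) → (101.02,56.37) → (119.57,55.05) → (132.46,46.35) → (139.68,30.27). Open path.

**Shape 4** — `<circle>` circle, stroke `#000000` → engrave (S317, F3424). Machine vertices: (156.57,71.21) → (154.10,77.18) → (148.13,79.65) → (142.16,77.18) → (139.69,71.21) → (142.16,65.24) → (148.13,62.77) → (154.10,65.24) → (156.57,71.21). Closed: final G1 returns to the first vertex.

**Shape 5** — `<path>` open polyline, stroke `#008000` → cut (S916, F1284). Machine vertices: (97.53,129.32) → (20.04,41.88) → (15.37,14.61) → (72.57,29.44) → (12.29,20.77) → (141.51,34.79). Open path.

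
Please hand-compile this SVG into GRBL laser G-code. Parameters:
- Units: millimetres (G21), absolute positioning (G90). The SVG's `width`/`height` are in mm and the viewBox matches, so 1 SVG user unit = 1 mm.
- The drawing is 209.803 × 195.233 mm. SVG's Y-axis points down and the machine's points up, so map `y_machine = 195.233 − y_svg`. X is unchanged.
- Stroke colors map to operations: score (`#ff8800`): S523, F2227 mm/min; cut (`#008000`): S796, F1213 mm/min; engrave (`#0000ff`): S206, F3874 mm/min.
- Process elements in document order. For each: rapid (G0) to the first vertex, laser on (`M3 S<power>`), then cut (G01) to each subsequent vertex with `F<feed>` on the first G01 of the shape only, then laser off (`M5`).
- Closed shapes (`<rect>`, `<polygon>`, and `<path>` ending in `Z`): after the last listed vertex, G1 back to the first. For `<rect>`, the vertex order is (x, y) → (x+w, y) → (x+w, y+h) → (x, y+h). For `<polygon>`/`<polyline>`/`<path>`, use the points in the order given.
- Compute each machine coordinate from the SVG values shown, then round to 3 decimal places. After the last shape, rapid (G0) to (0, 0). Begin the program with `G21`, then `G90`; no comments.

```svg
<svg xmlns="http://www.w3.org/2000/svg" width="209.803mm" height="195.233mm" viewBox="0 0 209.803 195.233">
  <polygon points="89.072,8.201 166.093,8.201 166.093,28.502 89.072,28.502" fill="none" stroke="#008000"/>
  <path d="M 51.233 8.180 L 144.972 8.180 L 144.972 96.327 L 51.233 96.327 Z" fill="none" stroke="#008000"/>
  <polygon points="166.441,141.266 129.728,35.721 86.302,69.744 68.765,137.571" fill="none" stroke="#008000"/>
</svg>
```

viewBox `0 0 209.803 195.233` with mm width/height → 1 unit = 1 mm. Flip: y_m = 195.233 − y_svg.

**Shape 1** — `<polygon>` rectangle, stroke `#008000` → cut (S796, F1213). Machine vertices: (89.072,187.032) → (166.093,187.032) → (166.093,166.731) → (89.072,166.731) → (89.072,187.032). Closed: final G1 returns to the first vertex.

**Shape 2** — `<path>` rectangle, stroke `#008000` → cut (S796, F1213). Machine vertices: (51.233,187.053) → (144.972,187.053) → (144.972,98.906) → (51.233,98.906) → (51.233,187.053). Closed: final G1 returns to the first vertex.

**Shape 3** — `<polygon>` closed polygon, stroke `#008000` → cut (S796, F1213). Machine vertices: (166.441,53.967) → (129.728,159.512) → (86.302,125.489) → (68.765,57.662) → (166.441,53.967). Closed: final G1 returns to the first vertex.

G21
G90
G0 X89.072 Y187.032
M3 S796
G01 X166.093 Y187.032 F1213
G01 X166.093 Y166.731
G01 X89.072 Y166.731
G01 X89.072 Y187.032
M5
G0 X51.233 Y187.053
M3 S796
G01 X144.972 Y187.053 F1213
G01 X144.972 Y98.906
G01 X51.233 Y98.906
G01 X51.233 Y187.053
M5
G0 X166.441 Y53.967
M3 S796
G01 X129.728 Y159.512 F1213
G01 X86.302 Y125.489
G01 X68.765 Y57.662
G01 X166.441 Y53.967
M5
G0 X0.000 Y0.000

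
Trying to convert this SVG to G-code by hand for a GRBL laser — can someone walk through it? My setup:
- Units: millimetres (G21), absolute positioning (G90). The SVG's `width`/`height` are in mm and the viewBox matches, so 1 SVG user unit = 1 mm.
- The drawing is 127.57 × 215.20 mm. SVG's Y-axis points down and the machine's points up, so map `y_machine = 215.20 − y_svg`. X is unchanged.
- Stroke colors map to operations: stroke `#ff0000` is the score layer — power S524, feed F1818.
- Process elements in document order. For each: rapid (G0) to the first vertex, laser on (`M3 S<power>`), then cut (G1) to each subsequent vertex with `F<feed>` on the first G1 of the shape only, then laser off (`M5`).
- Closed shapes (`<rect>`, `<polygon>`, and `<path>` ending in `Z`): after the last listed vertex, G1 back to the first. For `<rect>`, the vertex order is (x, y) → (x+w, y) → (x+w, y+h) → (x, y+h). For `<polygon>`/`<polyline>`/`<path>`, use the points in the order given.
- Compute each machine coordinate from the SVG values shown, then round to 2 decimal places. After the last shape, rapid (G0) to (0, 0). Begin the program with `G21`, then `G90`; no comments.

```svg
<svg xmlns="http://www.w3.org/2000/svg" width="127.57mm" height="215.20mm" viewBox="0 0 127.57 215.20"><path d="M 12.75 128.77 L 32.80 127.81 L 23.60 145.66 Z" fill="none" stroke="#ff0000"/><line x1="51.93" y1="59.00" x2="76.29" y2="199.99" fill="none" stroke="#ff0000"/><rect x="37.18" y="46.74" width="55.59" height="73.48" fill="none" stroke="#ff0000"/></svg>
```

viewBox `0 0 127.57 215.20` with mm width/height → 1 unit = 1 mm. Flip: y_m = 215.20 − y_svg.

**Shape 1** — `<path>` regular polygon, stroke `#ff0000` → score (S524, F1818). Machine vertices: (12.75,86.43) → (32.80,87.39) → (23.60,69.54) → (12.75,86.43). Closed: final G1 returns to the first vertex.

**Shape 2** — `<line>` line segment, stroke `#ff0000` → score (S524, F1818). Machine vertices: (51.93,156.20) → (76.29,15.21). Open path.

**Shape 3** — `<rect>` rectangle, stroke `#ff0000` → score (S524, F1818). Machine vertices: (37.18,168.46) → (92.77,168.46) → (92.77,94.98) → (37.18,94.98) → (37.18,168.46). Closed: final G1 returns to the first vertex.

G21
G90
G0 X12.75 Y86.43
M3 S524
G1 X32.80 Y87.39 F1818
G1 X23.60 Y69.54
G1 X12.75 Y86.43
M5
G0 X51.93 Y156.20
M3 S524
G1 X76.29 Y15.21 F1818
M5
G0 X37.18 Y168.46
M3 S524
G1 X92.77 Y168.46 F1818
G1 X92.77 Y94.98
G1 X37.18 Y94.98
G1 X37.18 Y168.46
M5
G0 X0.00 Y0.00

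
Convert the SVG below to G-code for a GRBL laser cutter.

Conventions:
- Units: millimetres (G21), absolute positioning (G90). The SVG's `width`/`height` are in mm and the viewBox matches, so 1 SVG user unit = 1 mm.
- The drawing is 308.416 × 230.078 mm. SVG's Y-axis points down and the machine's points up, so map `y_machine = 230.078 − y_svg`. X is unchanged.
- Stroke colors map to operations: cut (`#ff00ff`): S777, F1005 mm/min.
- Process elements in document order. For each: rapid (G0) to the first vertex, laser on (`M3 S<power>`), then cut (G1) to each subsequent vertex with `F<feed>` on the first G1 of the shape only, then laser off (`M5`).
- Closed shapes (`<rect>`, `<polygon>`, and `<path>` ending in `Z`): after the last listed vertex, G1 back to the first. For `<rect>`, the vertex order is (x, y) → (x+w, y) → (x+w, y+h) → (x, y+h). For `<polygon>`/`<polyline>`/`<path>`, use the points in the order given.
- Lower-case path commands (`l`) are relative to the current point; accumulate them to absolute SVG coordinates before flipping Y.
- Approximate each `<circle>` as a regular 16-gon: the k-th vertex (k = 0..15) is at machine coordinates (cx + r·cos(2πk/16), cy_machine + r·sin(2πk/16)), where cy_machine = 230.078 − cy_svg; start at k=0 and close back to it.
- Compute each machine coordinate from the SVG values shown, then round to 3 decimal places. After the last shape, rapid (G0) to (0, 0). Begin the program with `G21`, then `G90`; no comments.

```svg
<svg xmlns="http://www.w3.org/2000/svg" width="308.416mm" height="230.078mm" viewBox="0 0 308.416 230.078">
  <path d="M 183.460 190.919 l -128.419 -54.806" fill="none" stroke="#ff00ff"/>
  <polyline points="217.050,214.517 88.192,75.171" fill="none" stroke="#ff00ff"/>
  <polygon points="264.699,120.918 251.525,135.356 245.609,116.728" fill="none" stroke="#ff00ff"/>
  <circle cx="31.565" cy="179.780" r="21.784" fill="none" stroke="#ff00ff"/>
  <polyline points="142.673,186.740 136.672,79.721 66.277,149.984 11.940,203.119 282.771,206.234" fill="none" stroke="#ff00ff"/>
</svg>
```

G21
G90
G0 X183.460 Y39.159
M3 S777
G1 X55.041 Y93.965 F1005
M5
G0 X217.050 Y15.561
M3 S777
G1 X88.192 Y154.907 F1005
M5
G0 X264.699 Y109.160
M3 S777
G1 X251.525 Y94.722 F1005
G1 X245.609 Y113.350
G1 X264.699 Y109.160
M5
G0 X53.349 Y50.298
M3 S777
G1 X51.691 Y58.634 F1005
G1 X46.969 Y65.702
G1 X39.901 Y70.424
G1 X31.565 Y72.082
G1 X23.229 Y70.424
G1 X16.161 Y65.702
G1 X11.439 Y58.634
G1 X9.781 Y50.298
G1 X11.439 Y41.962
G1 X16.161 Y34.894
G1 X23.229 Y30.172
G1 X31.565 Y28.514
G1 X39.901 Y30.172
G1 X46.969 Y34.894
G1 X51.691 Y41.962
G1 X53.349 Y50.298
M5
G0 X142.673 Y43.338
M3 S777
G1 X136.672 Y150.357 F1005
G1 X66.277 Y80.094
G1 X11.940 Y26.959
G1 X282.771 Y23.844
M5
G0 X0.000 Y0.000

viewBox `0 0 308.416 230.078` with mm width/height → 1 unit = 1 mm. Flip: y_m = 230.078 − y_svg.

**Shape 1** — `<path>` line segment, stroke `#ff00ff` → cut (S777, F1005). Machine vertices: (183.460,39.159) → (55.041,93.965). Open path.

**Shape 2** — `<polyline>` line segment, stroke `#ff00ff` → cut (S777, F1005). Machine vertices: (217.050,15.561) → (88.192,154.907). Open path.

**Shape 3** — `<polygon>` regular polygon, stroke `#ff00ff` → cut (S777, F1005). Machine vertices: (264.699,109.160) → (251.525,94.722) → (245.609,113.350) → (264.699,109.160). Closed: final G1 returns to the first vertex.

**Shape 4** — `<circle>` circle, stroke `#ff00ff` → cut (S777, F1005). Machine vertices: (53.349,50.298) → (51.691,58.634) → (46.969,65.702) → (39.901,70.424) → (31.565,72.082) → (23.229,70.424) → (16.161,65.702) → (11.439,58.634) → (9.781,50.298) → (11.439,41.962) → (16.161,34.894) → (23.229,30.172) → (31.565,28.514) → (39.901,30.172) → (46.969,34.894) → (51.691,41.962) → (53.349,50.298). Closed: final G1 returns to the first vertex.

**Shape 5** — `<polyline>` open polyline, stroke `#ff00ff` → cut (S777, F1005). Machine vertices: (142.673,43.338) → (136.672,150.357) → (66.277,80.094) → (11.940,26.959) → (282.771,23.844). Open path.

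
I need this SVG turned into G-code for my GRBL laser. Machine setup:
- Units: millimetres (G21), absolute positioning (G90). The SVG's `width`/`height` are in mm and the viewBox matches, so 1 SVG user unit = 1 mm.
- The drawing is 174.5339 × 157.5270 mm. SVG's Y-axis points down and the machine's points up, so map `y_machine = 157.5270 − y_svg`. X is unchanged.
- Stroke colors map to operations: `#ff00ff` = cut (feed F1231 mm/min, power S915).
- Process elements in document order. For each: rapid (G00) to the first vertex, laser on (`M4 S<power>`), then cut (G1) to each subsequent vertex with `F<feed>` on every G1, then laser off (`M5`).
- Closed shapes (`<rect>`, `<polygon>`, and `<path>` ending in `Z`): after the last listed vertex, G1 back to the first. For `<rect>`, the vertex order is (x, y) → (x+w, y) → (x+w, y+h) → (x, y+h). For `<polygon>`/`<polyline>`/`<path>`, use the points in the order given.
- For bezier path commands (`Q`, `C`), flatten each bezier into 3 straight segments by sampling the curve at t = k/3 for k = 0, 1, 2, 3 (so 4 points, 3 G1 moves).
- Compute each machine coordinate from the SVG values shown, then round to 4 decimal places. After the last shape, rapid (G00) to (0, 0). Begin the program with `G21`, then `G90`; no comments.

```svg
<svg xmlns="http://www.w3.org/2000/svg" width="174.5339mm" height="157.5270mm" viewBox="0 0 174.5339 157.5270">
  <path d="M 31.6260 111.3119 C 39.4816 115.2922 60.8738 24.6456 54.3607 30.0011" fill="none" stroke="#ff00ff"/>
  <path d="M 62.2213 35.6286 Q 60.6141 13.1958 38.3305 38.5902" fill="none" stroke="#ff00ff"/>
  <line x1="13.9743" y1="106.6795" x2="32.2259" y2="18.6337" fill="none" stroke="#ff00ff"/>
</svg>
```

G21
G90
G00 X31.6260 Y46.2151
M4 S915
G1 X42.4589 Y66.7168 F1231
G1 X53.1069 Y107.9410 F1231
G1 X54.3607 Y127.5259 F1231
M5
G00 X62.2213 Y121.8984
M4 S915
G1 X58.8525 Y131.5395 F1231
G1 X50.8889 Y130.5523 F1231
G1 X38.3305 Y118.9368 F1231
M5
G00 X13.9743 Y50.8475
M4 S915
G1 X32.2259 Y138.8933 F1231
M5
G00 X0.0000 Y0.0000

viewBox `0 0 174.5339 157.5270` with mm width/height → 1 unit = 1 mm. Flip: y_m = 157.5270 − y_svg.

**Shape 1** — `<path>` cubic bezier, stroke `#ff00ff` → cut (S915, F1231). Control points (SVG): P0=(31.6260,111.3119), P1=(39.4816,115.2922), P2=(60.8738,24.6456), P3=(54.3607,30.0011); sampled at t=k/3. Machine vertices: (31.6260,46.2151) → (42.4589,66.7168) → (53.1069,107.9410) → (54.3607,127.5259). Open path.

**Shape 2** — `<path>` quadratic bezier, stroke `#ff00ff` → cut (S915, F1231). Control points (SVG): P0=(62.2213,35.6286), P1=(60.6141,13.1958), P2=(38.3305,38.5902); sampled at t=k/3. Machine vertices: (62.2213,121.8984) → (58.8525,131.5395) → (50.8889,130.5523) → (38.3305,118.9368). Open path.

**Shape 3** — `<line>` line segment, stroke `#ff00ff` → cut (S915, F1231). Machine vertices: (13.9743,50.8475) → (32.2259,138.8933). Open path.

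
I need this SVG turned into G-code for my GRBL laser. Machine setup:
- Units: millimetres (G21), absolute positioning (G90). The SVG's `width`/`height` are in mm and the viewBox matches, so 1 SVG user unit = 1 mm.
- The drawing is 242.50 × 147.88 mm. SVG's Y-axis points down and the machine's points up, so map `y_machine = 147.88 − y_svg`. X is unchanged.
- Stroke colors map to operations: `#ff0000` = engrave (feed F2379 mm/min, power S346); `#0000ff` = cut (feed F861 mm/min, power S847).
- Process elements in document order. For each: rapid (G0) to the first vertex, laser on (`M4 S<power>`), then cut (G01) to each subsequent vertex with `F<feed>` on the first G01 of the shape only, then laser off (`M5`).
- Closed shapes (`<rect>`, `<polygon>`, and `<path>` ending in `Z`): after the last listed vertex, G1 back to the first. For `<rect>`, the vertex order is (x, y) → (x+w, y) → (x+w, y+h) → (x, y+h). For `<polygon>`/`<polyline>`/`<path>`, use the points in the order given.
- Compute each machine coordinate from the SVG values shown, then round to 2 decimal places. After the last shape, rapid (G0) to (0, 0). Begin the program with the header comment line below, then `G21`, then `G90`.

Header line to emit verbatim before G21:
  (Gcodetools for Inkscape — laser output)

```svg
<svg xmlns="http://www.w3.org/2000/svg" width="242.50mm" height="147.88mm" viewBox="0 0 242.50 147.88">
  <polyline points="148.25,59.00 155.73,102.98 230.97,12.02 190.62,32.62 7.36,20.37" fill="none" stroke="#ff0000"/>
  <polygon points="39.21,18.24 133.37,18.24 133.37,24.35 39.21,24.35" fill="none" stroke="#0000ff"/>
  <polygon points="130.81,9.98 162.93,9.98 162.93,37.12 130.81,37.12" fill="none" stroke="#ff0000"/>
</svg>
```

Since the viewBox matches the mm dimensions, user units are millimetres directly. The only transform is the Y-flip y_m = 147.88 − y_svg.

Shape 1 is a open polyline drawn with `<polyline>`. Its stroke #ff0000 means engrave at S346, F2379. After flipping Y the toolpath is (148.25,88.88) → (155.73,44.90) → (230.97,135.86) → (190.62,115.26) → (7.36,127.51).

Shape 2 is a rectangle drawn with `<polygon>`. Its stroke #0000ff means cut at S847, F861. After flipping Y the toolpath is (39.21,129.64) → (133.37,129.64) → (133.37,123.53) → (39.21,123.53) → (39.21,129.64), returning to the start.

Shape 3 is a rectangle drawn with `<polygon>`. Its stroke #ff0000 means engrave at S346, F2379. After flipping Y the toolpath is (130.81,137.90) → (162.93,137.90) → (162.93,110.76) → (130.81,110.76) → (130.81,137.90), returning to the start.

(Gcodetools for Inkscape — laser output)
G21
G90
G0 X148.25 Y88.88
M4 S346
G01 X155.73 Y44.90 F2379
G01 X230.97 Y135.86
G01 X190.62 Y115.26
G01 X7.36 Y127.51
M5
G0 X39.21 Y129.64
M4 S847
G01 X133.37 Y129.64 F861
G01 X133.37 Y123.53
G01 X39.21 Y123.53
G01 X39.21 Y129.64
M5
G0 X130.81 Y137.90
M4 S346
G01 X162.93 Y137.90 F2379
G01 X162.93 Y110.76
G01 X130.81 Y110.76
G01 X130.81 Y137.90
M5
G0 X0.00 Y0.00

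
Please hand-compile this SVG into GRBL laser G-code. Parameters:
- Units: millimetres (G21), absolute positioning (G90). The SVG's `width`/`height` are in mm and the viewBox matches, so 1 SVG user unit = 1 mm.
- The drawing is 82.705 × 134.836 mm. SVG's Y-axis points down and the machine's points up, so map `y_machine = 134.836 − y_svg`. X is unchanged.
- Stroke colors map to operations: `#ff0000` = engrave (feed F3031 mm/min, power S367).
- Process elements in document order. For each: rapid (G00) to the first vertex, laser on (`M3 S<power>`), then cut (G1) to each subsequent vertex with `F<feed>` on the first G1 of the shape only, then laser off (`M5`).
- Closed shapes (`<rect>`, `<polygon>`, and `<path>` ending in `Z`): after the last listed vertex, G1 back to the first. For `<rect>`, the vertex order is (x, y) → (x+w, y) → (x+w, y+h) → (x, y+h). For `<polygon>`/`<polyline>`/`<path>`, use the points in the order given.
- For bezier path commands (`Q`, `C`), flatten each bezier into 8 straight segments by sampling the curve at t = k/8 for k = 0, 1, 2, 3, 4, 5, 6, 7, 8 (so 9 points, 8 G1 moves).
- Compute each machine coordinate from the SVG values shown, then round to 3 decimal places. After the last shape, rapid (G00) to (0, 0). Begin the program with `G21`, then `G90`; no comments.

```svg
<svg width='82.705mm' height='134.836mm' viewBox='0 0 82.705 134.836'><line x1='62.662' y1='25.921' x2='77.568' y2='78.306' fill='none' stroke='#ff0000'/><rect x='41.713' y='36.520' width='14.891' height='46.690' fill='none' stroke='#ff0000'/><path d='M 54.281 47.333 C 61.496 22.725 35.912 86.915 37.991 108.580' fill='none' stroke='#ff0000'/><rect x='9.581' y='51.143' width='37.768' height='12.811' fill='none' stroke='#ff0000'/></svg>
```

viewBox `0 0 82.705 134.836` with mm width/height → 1 unit = 1 mm. Flip: y_m = 134.836 − y_svg.

**Shape 1** — `<line>` line segment, stroke `#ff0000` → engrave (S367, F3031). Machine vertices: (62.662,108.915) → (77.568,56.530). Open path.

**Shape 2** — `<rect>` rectangle, stroke `#ff0000` → engrave (S367, F3031). Machine vertices: (41.713,98.316) → (56.604,98.316) → (56.604,51.626) → (41.713,51.626) → (41.713,98.316). Closed: final G1 returns to the first vertex.

**Shape 3** — `<path>` cubic bezier, stroke `#ff0000` → engrave (S367, F3031). Control points (SVG): P0=(54.281,47.333), P1=(61.496,22.725), P2=(35.912,86.915), P3=(37.991,108.580); sampled at t=k/8. Machine vertices: (54.281,87.503) → (55.567,92.825) → (54.487,91.361) → (51.749,84.651) → (48.062,74.232) → (44.134,61.644) → (40.674,48.426) → (38.390,36.117) → (37.991,26.256). Open path.

**Shape 4** — `<rect>` rectangle, stroke `#ff0000` → engrave (S367, F3031). Machine vertices: (9.581,83.693) → (47.349,83.693) → (47.349,70.882) → (9.581,70.882) → (9.581,83.693). Closed: final G1 returns to the first vertex.

G21
G90
G00 X62.662 Y108.915
M3 S367
G1 X77.568 Y56.530 F3031
M5
G00 X41.713 Y98.316
M3 S367
G1 X56.604 Y98.316 F3031
G1 X56.604 Y51.626
G1 X41.713 Y51.626
G1 X41.713 Y98.316
M5
G00 X54.281 Y87.503
M3 S367
G1 X55.567 Y92.825 F3031
G1 X54.487 Y91.361
G1 X51.749 Y84.651
G1 X48.062 Y74.232
G1 X44.134 Y61.644
G1 X40.674 Y48.426
G1 X38.390 Y36.117
G1 X37.991 Y26.256
M5
G00 X9.581 Y83.693
M3 S367
G1 X47.349 Y83.693 F3031
G1 X47.349 Y70.882
G1 X9.581 Y70.882
G1 X9.581 Y83.693
M5
G00 X0.000 Y0.000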